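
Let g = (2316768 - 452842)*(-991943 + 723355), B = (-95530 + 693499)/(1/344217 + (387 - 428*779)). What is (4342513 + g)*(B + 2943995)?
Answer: -168949713607966970286726382825/114632866424 ≈ -1.4738e+18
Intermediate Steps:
B = -205831095273/114632866424 (B = 597969/(1/344217 + (387 - 333412)) = 597969/(1/344217 - 333025) = 597969/(-114632866424/344217) = 597969*(-344217/114632866424) = -205831095273/114632866424 ≈ -1.7956)
g = -500628156488 (g = 1863926*(-268588) = -500628156488)
(4342513 + g)*(B + 2943995) = (4342513 - 500628156488)*(-205831095273/114632866424 + 2943995) = -500623813975*337478379756828607/114632866424 = -168949713607966970286726382825/114632866424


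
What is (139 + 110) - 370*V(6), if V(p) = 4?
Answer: -1231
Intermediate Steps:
(139 + 110) - 370*V(6) = (139 + 110) - 370*4 = 249 - 1480 = -1231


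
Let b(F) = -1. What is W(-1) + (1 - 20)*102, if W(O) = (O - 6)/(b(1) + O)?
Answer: -3869/2 ≈ -1934.5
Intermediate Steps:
W(O) = (-6 + O)/(-1 + O) (W(O) = (O - 6)/(-1 + O) = (-6 + O)/(-1 + O))
W(-1) + (1 - 20)*102 = (-6 - 1)/(-1 - 1) + (1 - 20)*102 = -7/(-2) - 19*102 = -½*(-7) - 1938 = 7/2 - 1938 = -3869/2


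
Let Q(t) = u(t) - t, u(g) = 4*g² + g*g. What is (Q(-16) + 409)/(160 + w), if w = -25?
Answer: 341/27 ≈ 12.630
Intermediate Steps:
u(g) = 5*g² (u(g) = 4*g² + g² = 5*g²)
Q(t) = -t + 5*t² (Q(t) = 5*t² - t = -t + 5*t²)
(Q(-16) + 409)/(160 + w) = (-16*(-1 + 5*(-16)) + 409)/(160 - 25) = (-16*(-1 - 80) + 409)/135 = (-16*(-81) + 409)*(1/135) = (1296 + 409)*(1/135) = 1705*(1/135) = 341/27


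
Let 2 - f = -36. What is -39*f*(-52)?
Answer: 77064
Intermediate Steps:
f = 38 (f = 2 - 1*(-36) = 2 + 36 = 38)
-39*f*(-52) = -39*38*(-52) = -1482*(-52) = 77064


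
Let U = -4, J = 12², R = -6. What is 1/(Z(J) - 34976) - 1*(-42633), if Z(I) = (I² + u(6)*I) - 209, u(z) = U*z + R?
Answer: 800178776/18769 ≈ 42633.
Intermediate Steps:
J = 144
u(z) = -6 - 4*z (u(z) = -4*z - 6 = -6 - 4*z)
Z(I) = -209 + I² - 30*I (Z(I) = (I² + (-6 - 4*6)*I) - 209 = (I² + (-6 - 24)*I) - 209 = (I² - 30*I) - 209 = -209 + I² - 30*I)
1/(Z(J) - 34976) - 1*(-42633) = 1/((-209 + 144² - 30*144) - 34976) - 1*(-42633) = 1/((-209 + 20736 - 4320) - 34976) + 42633 = 1/(16207 - 34976) + 42633 = 1/(-18769) + 42633 = -1/18769 + 42633 = 800178776/18769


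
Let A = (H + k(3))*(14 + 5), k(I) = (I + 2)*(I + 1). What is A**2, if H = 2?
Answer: 174724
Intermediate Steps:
k(I) = (1 + I)*(2 + I) (k(I) = (2 + I)*(1 + I) = (1 + I)*(2 + I))
A = 418 (A = (2 + (2 + 3**2 + 3*3))*(14 + 5) = (2 + (2 + 9 + 9))*19 = (2 + 20)*19 = 22*19 = 418)
A**2 = 418**2 = 174724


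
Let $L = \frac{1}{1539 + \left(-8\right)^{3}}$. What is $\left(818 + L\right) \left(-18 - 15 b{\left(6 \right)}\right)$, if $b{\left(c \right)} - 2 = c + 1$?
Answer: $- \frac{128533311}{1027} \approx -1.2515 \cdot 10^{5}$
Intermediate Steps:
$b{\left(c \right)} = 3 + c$ ($b{\left(c \right)} = 2 + \left(c + 1\right) = 2 + \left(1 + c\right) = 3 + c$)
$L = \frac{1}{1027}$ ($L = \frac{1}{1539 - 512} = \frac{1}{1027} \approx 0.00097371$)
$\left(818 + L\right) \left(-18 - 15 b{\left(6 \right)}\right) = \left(818 + \frac{1}{1027}\right) \left(-18 - 15 \left(3 + 6\right)\right) = \frac{840087 \left(-18 - 135\right)}{1027} = \frac{840087}{1027} \left(-153\right) = - \frac{128533311}{1027}$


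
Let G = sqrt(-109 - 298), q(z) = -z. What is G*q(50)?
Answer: -50*I*sqrt(407) ≈ -1008.7*I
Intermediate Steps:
G = I*sqrt(407) (G = sqrt(-407) = I*sqrt(407) ≈ 20.174*I)
G*q(50) = (I*sqrt(407))*(-1*50) = (I*sqrt(407))*(-50) = -50*I*sqrt(407)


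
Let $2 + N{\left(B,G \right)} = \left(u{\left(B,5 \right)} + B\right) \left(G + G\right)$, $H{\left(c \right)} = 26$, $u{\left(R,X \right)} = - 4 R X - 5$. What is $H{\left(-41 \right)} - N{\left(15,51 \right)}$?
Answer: $29608$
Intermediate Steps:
$u{\left(R,X \right)} = -5 - 4 R X$ ($u{\left(R,X \right)} = - 4 R X - 5 = -5 - 4 R X$)
$N{\left(B,G \right)} = -2 + 2 G \left(-5 - 19 B\right)$ ($N{\left(B,G \right)} = -2 + \left(\left(-5 - 4 B 5\right) + B\right) \left(G + G\right) = -2 + \left(\left(-5 - 20 B\right) + B\right) 2 G = -2 + \left(-5 - 19 B\right) 2 G = -2 + 2 G \left(-5 - 19 B\right)$)
$H{\left(-41 \right)} - N{\left(15,51 \right)} = 26 - \left(-2 - 510 - 570 \cdot 51\right) = 26 - \left(-2 - 510 - 29070\right) = 26 - -29582 = 26 + 29582 = 29608$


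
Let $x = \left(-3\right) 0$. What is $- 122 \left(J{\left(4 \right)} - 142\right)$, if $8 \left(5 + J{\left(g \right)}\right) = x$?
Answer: $17934$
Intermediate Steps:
$x = 0$
$J{\left(g \right)} = -5$ ($J{\left(g \right)} = -5 + \frac{1}{8} \cdot 0 = -5 + 0 = -5$)
$- 122 \left(J{\left(4 \right)} - 142\right) = - 122 \left(-5 - 142\right) = \left(-122\right) \left(-147\right) = 17934$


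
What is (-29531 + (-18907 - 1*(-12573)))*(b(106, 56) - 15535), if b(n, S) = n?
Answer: 553361085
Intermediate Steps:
(-29531 + (-18907 - 1*(-12573)))*(b(106, 56) - 15535) = (-29531 + (-18907 - 1*(-12573)))*(106 - 15535) = (-29531 + (-18907 + 12573))*(-15429) = (-29531 - 6334)*(-15429) = -35865*(-15429) = 553361085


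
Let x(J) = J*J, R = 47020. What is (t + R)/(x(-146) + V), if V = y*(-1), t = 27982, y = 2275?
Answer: 75002/19041 ≈ 3.9390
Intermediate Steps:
x(J) = J²
V = -2275 (V = 2275*(-1) = -2275)
(t + R)/(x(-146) + V) = (27982 + 47020)/((-146)² - 2275) = 75002/(21316 - 2275) = 75002/19041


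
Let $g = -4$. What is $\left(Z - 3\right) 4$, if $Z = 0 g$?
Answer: $-12$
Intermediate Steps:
$Z = 0$ ($Z = 0 \left(-4\right) = 0$)
$\left(Z - 3\right) 4 = \left(0 - 3\right) 4 = \left(-3\right) 4 = -12$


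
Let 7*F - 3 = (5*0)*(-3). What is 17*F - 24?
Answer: -117/7 ≈ -16.714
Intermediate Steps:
F = 3/7 (F = 3/7 + ((5*0)*(-3))/7 = 3/7 + (0*(-3))/7 = 3/7 + (⅐)*0 = 3/7 + 0 = 3/7 ≈ 0.42857)
17*F - 24 = 17*(3/7) - 24 = 51/7 - 24 = -117/7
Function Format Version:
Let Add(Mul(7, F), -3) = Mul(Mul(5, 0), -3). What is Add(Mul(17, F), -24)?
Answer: Rational(-117, 7) ≈ -16.714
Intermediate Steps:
F = Rational(3, 7) (F = Add(Rational(3, 7), Mul(Rational(1, 7), Mul(Mul(5, 0), -3))) = Add(Rational(3, 7), Mul(Rational(1, 7), Mul(0, -3))) = Add(Rational(3, 7), Mul(Rational(1, 7), 0)) = Add(Rational(3, 7), 0) = Rational(3, 7) ≈ 0.42857)
Add(Mul(17, F), -24) = Add(Mul(17, Rational(3, 7)), -24) = Add(Rational(51, 7), -24) = Rational(-117, 7)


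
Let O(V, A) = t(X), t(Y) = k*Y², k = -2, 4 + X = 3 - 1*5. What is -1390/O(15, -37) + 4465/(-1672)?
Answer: 13175/792 ≈ 16.635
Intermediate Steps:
X = -6 (X = -4 + (3 - 1*5) = -4 + (3 - 5) = -4 - 2 = -6)
t(Y) = -2*Y²
O(V, A) = -72 (O(V, A) = -2*(-6)² = -2*36 = -72)
-1390/O(15, -37) + 4465/(-1672) = -1390/(-72) + 4465/(-1672) = -1390*(-1/72) + 4465*(-1/1672) = 695/36 - 235/88 = 13175/792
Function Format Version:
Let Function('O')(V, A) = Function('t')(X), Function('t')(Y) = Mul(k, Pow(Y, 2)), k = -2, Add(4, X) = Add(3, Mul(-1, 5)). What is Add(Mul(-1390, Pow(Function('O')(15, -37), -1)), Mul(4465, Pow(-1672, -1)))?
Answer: Rational(13175, 792) ≈ 16.635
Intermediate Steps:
X = -6 (X = Add(-4, Add(3, Mul(-1, 5))) = Add(-4, Add(3, -5)) = Add(-4, -2) = -6)
Function('t')(Y) = Mul(-2, Pow(Y, 2))
Function('O')(V, A) = -72 (Function('O')(V, A) = Mul(-2, Pow(-6, 2)) = Mul(-2, 36) = -72)
Add(Mul(-1390, Pow(Function('O')(15, -37), -1)), Mul(4465, Pow(-1672, -1))) = Add(Mul(-1390, Pow(-72, -1)), Mul(4465, Pow(-1672, -1))) = Add(Mul(-1390, Rational(-1, 72)), Mul(4465, Rational(-1, 1672))) = Add(Rational(695, 36), Rational(-235, 88)) = Rational(13175, 792)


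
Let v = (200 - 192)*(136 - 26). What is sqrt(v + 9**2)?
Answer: 31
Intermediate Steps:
v = 880 (v = 8*110 = 880)
sqrt(v + 9**2) = sqrt(880 + 9**2) = sqrt(880 + 81) = sqrt(961) = 31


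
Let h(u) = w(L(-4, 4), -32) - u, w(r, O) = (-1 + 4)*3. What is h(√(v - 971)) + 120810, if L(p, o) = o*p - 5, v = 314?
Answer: 120819 - 3*I*√73 ≈ 1.2082e+5 - 25.632*I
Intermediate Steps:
L(p, o) = -5 + o*p
w(r, O) = 9 (w(r, O) = 3*3 = 9)
h(u) = 9 - u
h(√(v - 971)) + 120810 = (9 - √(314 - 971)) + 120810 = (9 - √(-657)) + 120810 = (9 - 3*I*√73) + 120810 = 120819 - 3*I*√73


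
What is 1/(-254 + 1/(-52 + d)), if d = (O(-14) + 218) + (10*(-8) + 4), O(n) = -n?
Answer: -104/26415 ≈ -0.0039372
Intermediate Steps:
d = 156 (d = (-1*(-14) + 218) + (10*(-8) + 4) = (14 + 218) + (-80 + 4) = 232 - 76 = 156)
1/(-254 + 1/(-52 + d)) = 1/(-254 + 1/(-52 + 156)) = 1/(-254 + 1/104) = 1/(-26415/104) = -104/26415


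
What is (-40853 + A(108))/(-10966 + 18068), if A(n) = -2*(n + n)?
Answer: -41285/7102 ≈ -5.8131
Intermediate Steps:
A(n) = -4*n
(-40853 + A(108))/(-10966 + 18068) = (-40853 - 4*108)/(-10966 + 18068) = (-40853 - 432)/7102 = -41285*1/7102 = -41285/7102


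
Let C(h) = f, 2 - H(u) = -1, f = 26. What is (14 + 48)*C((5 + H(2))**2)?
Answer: 1612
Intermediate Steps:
H(u) = 3 (H(u) = 2 - 1*(-1) = 2 + 1 = 3)
C(h) = 26
(14 + 48)*C((5 + H(2))**2) = (14 + 48)*26 = 62*26 = 1612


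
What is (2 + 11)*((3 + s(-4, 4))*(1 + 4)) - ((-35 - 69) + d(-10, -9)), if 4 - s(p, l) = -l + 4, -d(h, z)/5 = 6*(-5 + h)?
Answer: 109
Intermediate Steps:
d(h, z) = 150 - 30*h (d(h, z) = -30*(-5 + h) = -5*(-30 + 6*h) = 150 - 30*h)
s(p, l) = l (s(p, l) = 4 - (-l + 4) = 4 - (4 - l) = 4 + (-4 + l) = l)
(2 + 11)*((3 + s(-4, 4))*(1 + 4)) - ((-35 - 69) + d(-10, -9)) = (2 + 11)*((3 + 4)*(1 + 4)) - ((-35 - 69) + (150 - 30*(-10))) = 13*(7*5) - (-104 + (150 + 300)) = 13*35 - (-104 + 450) = 455 - 1*346 = 455 - 346 = 109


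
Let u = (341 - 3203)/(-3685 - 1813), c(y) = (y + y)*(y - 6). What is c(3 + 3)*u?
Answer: 0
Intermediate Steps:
c(y) = 2*y*(-6 + y) (c(y) = (2*y)*(-6 + y) = 2*y*(-6 + y))
u = 1431/2749 (u = -2862/(-5498) = -2862*(-1/5498) = 1431/2749 ≈ 0.52055)
c(3 + 3)*u = (2*(3 + 3)*(-6 + (3 + 3)))*(1431/2749) = (2*6*(-6 + 6))*(1431/2749) = (2*6*0)*(1431/2749) = 0*(1431/2749) = 0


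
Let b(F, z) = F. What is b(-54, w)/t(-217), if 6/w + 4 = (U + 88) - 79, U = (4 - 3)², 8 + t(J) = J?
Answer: 6/25 ≈ 0.24000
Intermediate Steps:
t(J) = -8 + J
U = 1 (U = 1² = 1)
w = 1 (w = 6/(-4 + ((1 + 88) - 79)) = 6/(-4 + (89 - 79)) = 6/(-4 + 10) = 6/6 = 6*(⅙) = 1)
b(-54, w)/t(-217) = -54/(-8 - 217) = -54/(-225) = -54*(-1/225) = 6/25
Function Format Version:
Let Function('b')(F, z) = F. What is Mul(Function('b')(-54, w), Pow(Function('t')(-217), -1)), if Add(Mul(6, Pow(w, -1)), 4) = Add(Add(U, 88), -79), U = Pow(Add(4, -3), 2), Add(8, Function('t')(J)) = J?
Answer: Rational(6, 25) ≈ 0.24000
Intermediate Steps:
Function('t')(J) = Add(-8, J)
U = 1 (U = Pow(1, 2) = 1)
w = 1 (w = Mul(6, Pow(Add(-4, Add(Add(1, 88), -79)), -1)) = Mul(6, Pow(Add(-4, Add(89, -79)), -1)) = Mul(6, Pow(Add(-4, 10), -1)) = Mul(6, Pow(6, -1)) = Mul(6, Rational(1, 6)) = 1)
Mul(Function('b')(-54, w), Pow(Function('t')(-217), -1)) = Mul(-54, Pow(Add(-8, -217), -1)) = Mul(-54, Pow(-225, -1)) = Mul(-54, Rational(-1, 225)) = Rational(6, 25)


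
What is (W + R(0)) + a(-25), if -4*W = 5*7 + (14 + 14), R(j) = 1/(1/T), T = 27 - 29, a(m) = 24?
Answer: 25/4 ≈ 6.2500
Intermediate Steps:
T = -2
R(j) = -2 (R(j) = 1/(1/(-2)) = 1/(-½) = -2)
W = -63/4 (W = -(5*7 + (14 + 14))/4 = -(35 + 28)/4 = -¼*63 = -63/4 ≈ -15.750)
(W + R(0)) + a(-25) = (-63/4 - 2) + 24 = -71/4 + 24 = 25/4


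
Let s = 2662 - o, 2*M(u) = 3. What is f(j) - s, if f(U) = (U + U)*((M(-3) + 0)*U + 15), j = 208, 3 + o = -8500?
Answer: 124867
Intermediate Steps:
o = -8503 (o = -3 - 8500 = -8503)
M(u) = 3/2 (M(u) = (½)*3 = 3/2)
f(U) = 2*U*(15 + 3*U/2) (f(U) = (U + U)*((3/2 + 0)*U + 15) = (2*U)*(3*U/2 + 15) = (2*U)*(15 + 3*U/2) = 2*U*(15 + 3*U/2))
s = 11165 (s = 2662 - 1*(-8503) = 2662 + 8503 = 11165)
f(j) - s = 3*208*(10 + 208) - 1*11165 = 3*208*218 - 11165 = 136032 - 11165 = 124867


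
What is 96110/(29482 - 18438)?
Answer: 48055/5522 ≈ 8.7025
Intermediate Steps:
96110/(29482 - 18438) = 96110/11044 = 96110*(1/11044) = 48055/5522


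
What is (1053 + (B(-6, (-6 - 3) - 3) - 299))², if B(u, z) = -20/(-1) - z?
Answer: 617796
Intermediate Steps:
B(u, z) = 20 - z (B(u, z) = -20*(-1) - z = 20 - z)
(1053 + (B(-6, (-6 - 3) - 3) - 299))² = (1053 + ((20 - ((-6 - 3) - 3)) - 299))² = (1053 + ((20 - (-9 - 3)) - 299))² = (1053 + ((20 - 1*(-12)) - 299))² = (1053 + ((20 + 12) - 299))² = (1053 + (32 - 299))² = (1053 - 267)² = 786² = 617796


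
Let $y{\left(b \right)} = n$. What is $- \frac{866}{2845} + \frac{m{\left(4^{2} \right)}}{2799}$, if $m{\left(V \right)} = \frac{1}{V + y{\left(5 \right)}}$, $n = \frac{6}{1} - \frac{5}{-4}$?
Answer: $- \frac{225414482}{740573415} \approx -0.30438$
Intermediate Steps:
$n = \frac{29}{4}$ ($n = 6 \cdot 1 - - \frac{5}{4} = 6 + \frac{5}{4} = \frac{29}{4} \approx 7.25$)
$y{\left(b \right)} = \frac{29}{4}$
$m{\left(V \right)} = \frac{1}{\frac{29}{4} + V}$ ($m{\left(V \right)} = \frac{1}{V + \frac{29}{4}} = \frac{1}{\frac{29}{4} + V}$)
$- \frac{866}{2845} + \frac{m{\left(4^{2} \right)}}{2799} = - \frac{866}{2845} + \frac{4 \frac{1}{29 + 4 \cdot 4^{2}}}{2799} = \left(-866\right) \frac{1}{2845} + \frac{4}{29 + 4 \cdot 16} \cdot \frac{1}{2799} = - \frac{866}{2845} + \frac{4}{29 + 64} \cdot \frac{1}{2799} = - \frac{866}{2845} + \frac{4}{93} \cdot \frac{1}{2799} = - \frac{866}{2845} + \frac{4}{260307} = - \frac{225414482}{740573415}$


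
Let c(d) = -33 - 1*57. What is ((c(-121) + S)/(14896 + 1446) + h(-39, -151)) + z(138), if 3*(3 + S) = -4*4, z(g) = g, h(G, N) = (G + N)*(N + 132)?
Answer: 183749153/49026 ≈ 3748.0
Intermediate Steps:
h(G, N) = (132 + N)*(G + N) (h(G, N) = (G + N)*(132 + N) = (132 + N)*(G + N))
c(d) = -90 (c(d) = -33 - 57 = -90)
S = -25/3 (S = -3 + (-4*4)/3 = -3 + (⅓)*(-16) = -3 - 16/3 = -25/3 ≈ -8.3333)
((c(-121) + S)/(14896 + 1446) + h(-39, -151)) + z(138) = ((-90 - 25/3)/(14896 + 1446) + ((-151)² + 132*(-39) + 132*(-151) - 39*(-151))) + 138 = (-295/3/16342 + (22801 - 5148 - 19932 + 5889)) + 138 = (-295/3*1/16342 + 3610) + 138 = (-295/49026 + 3610) + 138 = 176983565/49026 + 138 = 183749153/49026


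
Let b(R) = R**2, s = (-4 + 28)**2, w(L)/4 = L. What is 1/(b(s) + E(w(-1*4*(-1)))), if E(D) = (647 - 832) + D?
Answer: 1/331607 ≈ 3.0156e-6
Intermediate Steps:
w(L) = 4*L
s = 576 (s = 24**2 = 576)
E(D) = -185 + D
1/(b(s) + E(w(-1*4*(-1)))) = 1/(576**2 + (-185 + 4*(-1*4*(-1)))) = 1/(331776 + (-185 + 4*(-4*(-1)))) = 1/(331776 + (-185 + 4*4)) = 1/(331776 + (-185 + 16)) = 1/(331776 - 169) = 1/331607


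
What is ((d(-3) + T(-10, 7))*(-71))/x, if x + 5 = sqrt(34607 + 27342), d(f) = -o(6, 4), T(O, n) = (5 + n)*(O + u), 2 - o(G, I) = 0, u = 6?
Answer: 8875/30962 + 1775*sqrt(61949)/30962 ≈ 14.555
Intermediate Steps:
o(G, I) = 2 (o(G, I) = 2 - 1*0 = 2 + 0 = 2)
T(O, n) = (5 + n)*(6 + O) (T(O, n) = (5 + n)*(O + 6) = (5 + n)*(6 + O))
d(f) = -2 (d(f) = -1*2 = -2)
x = -5 + sqrt(61949) (x = -5 + sqrt(34607 + 27342) = -5 + sqrt(61949) ≈ 243.90)
((d(-3) + T(-10, 7))*(-71))/x = ((-2 + (30 + 5*(-10) + 6*7 - 10*7))*(-71))/(-5 + sqrt(61949)) = ((-2 + (30 - 50 + 42 - 70))*(-71))/(-5 + sqrt(61949)) = ((-2 - 48)*(-71))/(-5 + sqrt(61949)) = (-50*(-71))/(-5 + sqrt(61949)) = 3550/(-5 + sqrt(61949))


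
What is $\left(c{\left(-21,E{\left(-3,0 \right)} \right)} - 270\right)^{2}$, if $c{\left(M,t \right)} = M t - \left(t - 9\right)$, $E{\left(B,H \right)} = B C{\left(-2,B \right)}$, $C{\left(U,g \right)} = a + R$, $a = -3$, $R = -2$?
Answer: $349281$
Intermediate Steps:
$C{\left(U,g \right)} = -5$ ($C{\left(U,g \right)} = -3 - 2 = -5$)
$E{\left(B,H \right)} = - 5 B$ ($E{\left(B,H \right)} = B \left(-5\right) = - 5 B$)
$c{\left(M,t \right)} = 9 - t + M t$ ($c{\left(M,t \right)} = M t - \left(-9 + t\right) = 9 - t + M t$)
$\left(c{\left(-21,E{\left(-3,0 \right)} \right)} - 270\right)^{2} = \left(\left(9 - \left(-5\right) \left(-3\right) - 21 \left(\left(-5\right) \left(-3\right)\right)\right) - 270\right)^{2} = \left(\left(9 - 15 - 315\right) - 270\right)^{2} = \left(-321 - 270\right)^{2} = \left(-591\right)^{2} = 349281$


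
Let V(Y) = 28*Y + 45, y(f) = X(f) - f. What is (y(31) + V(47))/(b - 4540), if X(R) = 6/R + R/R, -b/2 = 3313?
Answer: -41267/346146 ≈ -0.11922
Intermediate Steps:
b = -6626 (b = -2*3313 = -6626)
X(R) = 1 + 6/R (X(R) = 6/R + 1 = 1 + 6/R)
y(f) = -f + (6 + f)/f (y(f) = (6 + f)/f - f = -f + (6 + f)/f)
V(Y) = 45 + 28*Y
(y(31) + V(47))/(b - 4540) = ((1 - 1*31 + 6/31) + (45 + 28*47))/(-6626 - 4540) = ((1 - 31 + 6*(1/31)) + (45 + 1316))/(-11166) = ((1 - 31 + 6/31) + 1361)*(-1/11166) = (-924/31 + 1361)*(-1/11166) = (41267/31)*(-1/11166) = -41267/346146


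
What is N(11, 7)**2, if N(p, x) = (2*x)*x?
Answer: 9604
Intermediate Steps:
N(p, x) = 2*x**2
N(11, 7)**2 = (2*7**2)**2 = (2*49)**2 = 98**2 = 9604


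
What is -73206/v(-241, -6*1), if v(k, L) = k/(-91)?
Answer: -6661746/241 ≈ -27642.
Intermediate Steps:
v(k, L) = -k/91 (v(k, L) = k*(-1/91) = -k/91)
-73206/v(-241, -6*1) = -73206/((-1/91*(-241))) = -73206/241/91 = -73206*91/241 = -6661746/241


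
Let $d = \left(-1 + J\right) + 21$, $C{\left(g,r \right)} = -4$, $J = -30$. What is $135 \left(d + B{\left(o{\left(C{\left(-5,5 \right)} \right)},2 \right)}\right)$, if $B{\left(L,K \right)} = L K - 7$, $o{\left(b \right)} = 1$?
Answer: $-2025$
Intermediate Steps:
$B{\left(L,K \right)} = -7 + K L$ ($B{\left(L,K \right)} = K L - 7 = -7 + K L$)
$d = -10$ ($d = \left(-1 - 30\right) + 21 = -31 + 21 = -10$)
$135 \left(d + B{\left(o{\left(C{\left(-5,5 \right)} \right)},2 \right)}\right) = 135 \left(-10 + \left(-7 + 2 \cdot 1\right)\right) = 135 \left(-10 + \left(-7 + 2\right)\right) = 135 \left(-10 - 5\right) = 135 \left(-15\right) = -2025$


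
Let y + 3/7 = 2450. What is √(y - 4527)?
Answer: I*√101794/7 ≈ 45.579*I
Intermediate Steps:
y = 17147/7 (y = -3/7 + 2450 = 17147/7 ≈ 2449.6)
√(y - 4527) = √(17147/7 - 4527) = √(-14542/7) = I*√101794/7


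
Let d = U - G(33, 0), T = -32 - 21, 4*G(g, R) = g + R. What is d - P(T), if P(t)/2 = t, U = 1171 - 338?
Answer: 3723/4 ≈ 930.75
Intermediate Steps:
G(g, R) = R/4 + g/4 (G(g, R) = (g + R)/4 = (R + g)/4 = R/4 + g/4)
U = 833
T = -53
P(t) = 2*t
d = 3299/4 (d = 833 - ((¼)*0 + (¼)*33) = 833 - (0 + 33/4) = 833 - 1*33/4 = 833 - 33/4 = 3299/4 ≈ 824.75)
d - P(T) = 3299/4 - 2*(-53) = 3299/4 - 1*(-106) = 3299/4 + 106 = 3723/4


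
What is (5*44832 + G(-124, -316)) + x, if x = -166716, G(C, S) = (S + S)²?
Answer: 456868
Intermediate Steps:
G(C, S) = 4*S² (G(C, S) = (2*S)² = 4*S²)
(5*44832 + G(-124, -316)) + x = (5*44832 + 4*(-316)²) - 166716 = (224160 + 4*99856) - 166716 = (224160 + 399424) - 166716 = 623584 - 166716 = 456868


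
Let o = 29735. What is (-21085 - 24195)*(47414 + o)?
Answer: -3493306720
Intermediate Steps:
(-21085 - 24195)*(47414 + o) = (-21085 - 24195)*(47414 + 29735) = -45280*77149 = -3493306720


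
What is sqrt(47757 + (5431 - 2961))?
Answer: sqrt(50227) ≈ 224.11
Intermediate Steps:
sqrt(47757 + (5431 - 2961)) = sqrt(47757 + 2470) = sqrt(50227)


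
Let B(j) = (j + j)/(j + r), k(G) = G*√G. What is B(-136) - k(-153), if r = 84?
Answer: 68/13 + 459*I*√17 ≈ 5.2308 + 1892.5*I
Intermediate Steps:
k(G) = G^(3/2)
B(j) = 2*j/(84 + j) (B(j) = (j + j)/(j + 84) = (2*j)/(84 + j) = 2*j/(84 + j))
B(-136) - k(-153) = 2*(-136)/(84 - 136) - (-153)^(3/2) = 2*(-136)/(-52) - (-459)*I*√17 = 2*(-136)*(-1/52) + 459*I*√17 = 68/13 + 459*I*√17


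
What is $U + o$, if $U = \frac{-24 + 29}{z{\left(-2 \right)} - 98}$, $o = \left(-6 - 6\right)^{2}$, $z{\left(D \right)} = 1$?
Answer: $\frac{13963}{97} \approx 143.95$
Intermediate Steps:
$o = 144$ ($o = \left(-12\right)^{2} = 144$)
$U = - \frac{5}{97}$ ($U = \frac{-24 + 29}{1 - 98} = \frac{5}{-97} = 5 \left(- \frac{1}{97}\right) = - \frac{5}{97} \approx -0.051546$)
$U + o = - \frac{5}{97} + 144 = \frac{13963}{97}$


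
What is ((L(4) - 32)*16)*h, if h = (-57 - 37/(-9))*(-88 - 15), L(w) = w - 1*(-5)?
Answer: -18042304/9 ≈ -2.0047e+6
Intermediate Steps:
L(w) = 5 + w (L(w) = w + 5 = 5 + w)
h = 49028/9 (h = (-57 - 37*(-⅑))*(-103) = (-57 + 37/9)*(-103) = -476/9*(-103) = 49028/9 ≈ 5447.6)
((L(4) - 32)*16)*h = (((5 + 4) - 32)*16)*(49028/9) = ((9 - 32)*16)*(49028/9) = -23*16*(49028/9) = -368*49028/9 = -18042304/9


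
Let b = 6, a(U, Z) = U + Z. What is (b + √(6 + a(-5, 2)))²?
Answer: (6 + √3)² ≈ 59.785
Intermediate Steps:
(b + √(6 + a(-5, 2)))² = (6 + √(6 + (-5 + 2)))² = (6 + √(6 - 3))² = (6 + √3)²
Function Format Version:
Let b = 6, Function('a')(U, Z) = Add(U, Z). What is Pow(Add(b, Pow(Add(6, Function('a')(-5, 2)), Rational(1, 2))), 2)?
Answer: Pow(Add(6, Pow(3, Rational(1, 2))), 2) ≈ 59.785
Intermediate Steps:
Pow(Add(b, Pow(Add(6, Function('a')(-5, 2)), Rational(1, 2))), 2) = Pow(Add(6, Pow(Add(6, Add(-5, 2)), Rational(1, 2))), 2) = Pow(Add(6, Pow(Add(6, -3), Rational(1, 2))), 2) = Pow(Add(6, Pow(3, Rational(1, 2))), 2)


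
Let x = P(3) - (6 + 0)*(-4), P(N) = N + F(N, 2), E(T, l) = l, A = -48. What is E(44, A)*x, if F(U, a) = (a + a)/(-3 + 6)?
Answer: -1360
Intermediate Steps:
F(U, a) = 2*a/3 (F(U, a) = (2*a)/3 = (2*a)*(1/3) = 2*a/3)
P(N) = 4/3 + N (P(N) = N + (2/3)*2 = N + 4/3 = 4/3 + N)
x = 85/3 (x = (4/3 + 3) - (6 + 0)*(-4) = 13/3 - 6*(-4) = 13/3 - 1*(-24) = 13/3 + 24 = 85/3 ≈ 28.333)
E(44, A)*x = -48*85/3 = -1360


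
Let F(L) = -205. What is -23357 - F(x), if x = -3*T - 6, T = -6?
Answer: -23152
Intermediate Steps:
x = 12 (x = -3*(-6) - 6 = 18 - 6 = 12)
-23357 - F(x) = -23357 - 1*(-205) = -23357 + 205 = -23152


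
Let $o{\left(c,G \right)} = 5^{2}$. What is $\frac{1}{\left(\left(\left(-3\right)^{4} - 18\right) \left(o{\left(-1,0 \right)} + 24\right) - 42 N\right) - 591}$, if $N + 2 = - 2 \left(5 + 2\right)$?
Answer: $\frac{1}{3168} \approx 0.00031566$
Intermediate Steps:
$N = -16$ ($N = -2 - 2 \left(5 + 2\right) = -2 - 14 = -16$)
$o{\left(c,G \right)} = 25$
$\frac{1}{\left(\left(\left(-3\right)^{4} - 18\right) \left(o{\left(-1,0 \right)} + 24\right) - 42 N\right) - 591} = \frac{1}{\left(\left(\left(-3\right)^{4} - 18\right) \left(25 + 24\right) - -672\right) - 591} = \frac{1}{\left(\left(81 - 18\right) 49 + 672\right) - 591} = \frac{1}{\left(63 \cdot 49 + 672\right) - 591} = \frac{1}{\left(3087 + 672\right) - 591} = \frac{1}{3759 - 591} = \frac{1}{3168}$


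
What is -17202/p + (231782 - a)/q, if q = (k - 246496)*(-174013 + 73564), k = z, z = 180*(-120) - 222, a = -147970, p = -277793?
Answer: 77289753874550/1247858878086021 ≈ 0.061938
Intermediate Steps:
z = -21822 (z = -21600 - 222 = -21822)
k = -21822
q = 26952274782 (q = (-21822 - 246496)*(-174013 + 73564) = -268318*(-100449) = 26952274782)
-17202/p + (231782 - a)/q = -17202/(-277793) + (231782 - 1*(-147970))/26952274782 = -17202*(-1/277793) + (231782 + 147970)*(1/26952274782) = 17202/277793 + 379752*(1/26952274782) = 17202/277793 + 63292/4492045797 = 77289753874550/1247858878086021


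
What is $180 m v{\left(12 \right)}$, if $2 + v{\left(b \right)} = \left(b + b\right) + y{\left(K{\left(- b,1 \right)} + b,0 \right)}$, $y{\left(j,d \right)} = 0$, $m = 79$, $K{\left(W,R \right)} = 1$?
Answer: $312840$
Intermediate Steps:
$v{\left(b \right)} = -2 + 2 b$ ($v{\left(b \right)} = -2 + \left(\left(b + b\right) + 0\right) = -2 + \left(2 b + 0\right) = -2 + 2 b$)
$180 m v{\left(12 \right)} = 180 \cdot 79 \left(-2 + 2 \cdot 12\right) = 14220 \left(-2 + 24\right) = 14220 \cdot 22 = 312840$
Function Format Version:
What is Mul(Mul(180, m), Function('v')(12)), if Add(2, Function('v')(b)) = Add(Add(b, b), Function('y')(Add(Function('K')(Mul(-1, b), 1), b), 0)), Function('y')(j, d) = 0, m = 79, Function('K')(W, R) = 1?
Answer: 312840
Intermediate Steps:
Function('v')(b) = Add(-2, Mul(2, b)) (Function('v')(b) = Add(-2, Add(Add(b, b), 0)) = Add(-2, Add(Mul(2, b), 0)) = Add(-2, Mul(2, b)))
Mul(Mul(180, m), Function('v')(12)) = Mul(Mul(180, 79), Add(-2, Mul(2, 12))) = Mul(14220, Add(-2, 24)) = Mul(14220, 22) = 312840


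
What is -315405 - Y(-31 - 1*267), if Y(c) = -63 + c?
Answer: -315044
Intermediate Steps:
-315405 - Y(-31 - 1*267) = -315405 - (-63 + (-31 - 1*267)) = -315405 - (-63 + (-31 - 267)) = -315405 - (-63 - 298) = -315405 - 1*(-361) = -315405 + 361 = -315044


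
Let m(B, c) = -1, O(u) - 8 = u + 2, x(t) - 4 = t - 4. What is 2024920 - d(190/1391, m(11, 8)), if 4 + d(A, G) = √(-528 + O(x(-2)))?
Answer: 2024924 - 2*I*√130 ≈ 2.0249e+6 - 22.803*I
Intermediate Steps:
x(t) = t (x(t) = 4 + (t - 4) = 4 + (-4 + t) = t)
O(u) = 10 + u (O(u) = 8 + (u + 2) = 8 + (2 + u) = 10 + u)
d(A, G) = -4 + 2*I*√130 (d(A, G) = -4 + √(-528 + (10 - 2)) = -4 + √(-528 + 8) = -4 + √(-520) = -4 + 2*I*√130)
2024920 - d(190/1391, m(11, 8)) = 2024920 - (-4 + 2*I*√130) = 2024920 + (4 - 2*I*√130) = 2024924 - 2*I*√130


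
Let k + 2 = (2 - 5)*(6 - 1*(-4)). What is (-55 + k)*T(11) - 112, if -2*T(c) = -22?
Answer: -1069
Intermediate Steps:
T(c) = 11 (T(c) = -½*(-22) = 11)
k = -32 (k = -2 + (2 - 5)*(6 - 1*(-4)) = -2 - 3*(6 + 4) = -2 - 3*10 = -2 - 30 = -32)
(-55 + k)*T(11) - 112 = (-55 - 32)*11 - 112 = -87*11 - 112 = -957 - 112 = -1069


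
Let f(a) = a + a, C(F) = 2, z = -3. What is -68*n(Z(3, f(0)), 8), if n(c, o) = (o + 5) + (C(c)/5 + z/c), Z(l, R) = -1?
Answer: -5576/5 ≈ -1115.2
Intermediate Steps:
f(a) = 2*a
n(c, o) = 27/5 + o - 3/c (n(c, o) = (o + 5) + (2/5 - 3/c) = (5 + o) + (2*(1/5) - 3/c) = (5 + o) + (2/5 - 3/c) = 27/5 + o - 3/c)
-68*n(Z(3, f(0)), 8) = -68*(27/5 + 8 - 3/(-1)) = -68*(27/5 + 8 - 3*(-1)) = -68*(27/5 + 8 + 3) = -68*82/5 = -5576/5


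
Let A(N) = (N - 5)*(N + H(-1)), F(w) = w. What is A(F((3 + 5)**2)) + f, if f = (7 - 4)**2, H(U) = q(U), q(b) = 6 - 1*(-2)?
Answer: 4257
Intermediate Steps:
q(b) = 8 (q(b) = 6 + 2 = 8)
H(U) = 8
A(N) = (-5 + N)*(8 + N) (A(N) = (N - 5)*(N + 8) = (-5 + N)*(8 + N))
f = 9 (f = 3**2 = 9)
A(F((3 + 5)**2)) + f = (-40 + ((3 + 5)**2)**2 + 3*(3 + 5)**2) + 9 = (-40 + (8**2)**2 + 3*8**2) + 9 = (-40 + 64**2 + 3*64) + 9 = (-40 + 4096 + 192) + 9 = 4248 + 9 = 4257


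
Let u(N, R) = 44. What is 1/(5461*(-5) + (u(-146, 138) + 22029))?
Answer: -1/5232 ≈ -0.00019113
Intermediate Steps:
1/(5461*(-5) + (u(-146, 138) + 22029)) = 1/(5461*(-5) + (44 + 22029)) = 1/(-27305 + 22073) = 1/(-5232) = -1/5232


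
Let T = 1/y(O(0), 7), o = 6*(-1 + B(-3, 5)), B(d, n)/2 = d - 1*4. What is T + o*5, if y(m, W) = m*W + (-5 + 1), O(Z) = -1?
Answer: -4951/11 ≈ -450.09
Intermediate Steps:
B(d, n) = -8 + 2*d (B(d, n) = 2*(d - 1*4) = 2*(d - 4) = 2*(-4 + d) = -8 + 2*d)
o = -90 (o = 6*(-1 + (-8 + 2*(-3))) = 6*(-1 + (-8 - 6)) = 6*(-1 - 14) = 6*(-15) = -90)
y(m, W) = -4 + W*m (y(m, W) = W*m - 4 = -4 + W*m)
T = -1/11 (T = 1/(-4 + 7*(-1)) = 1/(-4 - 7) = 1/(-11) = -1/11 ≈ -0.090909)
T + o*5 = -1/11 - 90*5 = -1/11 - 450 = -4951/11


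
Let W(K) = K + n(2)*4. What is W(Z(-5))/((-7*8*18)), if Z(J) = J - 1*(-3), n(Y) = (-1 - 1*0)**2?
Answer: -1/504 ≈ -0.0019841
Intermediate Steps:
n(Y) = 1 (n(Y) = (-1 + 0)**2 = (-1)**2 = 1)
Z(J) = 3 + J (Z(J) = J + 3 = 3 + J)
W(K) = 4 + K (W(K) = K + 1*4 = K + 4 = 4 + K)
W(Z(-5))/((-7*8*18)) = (4 + (3 - 5))/((-7*8*18)) = (4 - 2)/((-56*18)) = 2/(-1008) = 2*(-1/1008) = -1/504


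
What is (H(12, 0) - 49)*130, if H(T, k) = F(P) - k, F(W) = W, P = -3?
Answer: -6760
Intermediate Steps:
H(T, k) = -3 - k
(H(12, 0) - 49)*130 = ((-3 - 1*0) - 49)*130 = ((-3 + 0) - 49)*130 = (-3 - 49)*130 = -52*130 = -6760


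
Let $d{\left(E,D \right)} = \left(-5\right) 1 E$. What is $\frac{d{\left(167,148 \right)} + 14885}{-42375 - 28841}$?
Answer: $- \frac{7025}{35608} \approx -0.19729$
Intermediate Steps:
$d{\left(E,D \right)} = - 5 E$
$\frac{d{\left(167,148 \right)} + 14885}{-42375 - 28841} = \frac{\left(-5\right) 167 + 14885}{-42375 - 28841} = \frac{-835 + 14885}{-71216} = 14050 \left(- \frac{1}{71216}\right) = - \frac{7025}{35608}$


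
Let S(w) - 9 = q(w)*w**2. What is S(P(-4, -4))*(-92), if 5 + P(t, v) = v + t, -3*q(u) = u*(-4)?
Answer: 806012/3 ≈ 2.6867e+5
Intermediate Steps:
q(u) = 4*u/3 (q(u) = -u*(-4)/3 = -(-4)*u/3 = 4*u/3)
P(t, v) = -5 + t + v (P(t, v) = -5 + (v + t) = -5 + (t + v) = -5 + t + v)
S(w) = 9 + 4*w**3/3 (S(w) = 9 + (4*w/3)*w**2 = 9 + 4*w**3/3)
S(P(-4, -4))*(-92) = (9 + 4*(-5 - 4 - 4)**3/3)*(-92) = (9 + (4/3)*(-13)**3)*(-92) = (9 + (4/3)*(-2197))*(-92) = (9 - 8788/3)*(-92) = -8761/3*(-92) = 806012/3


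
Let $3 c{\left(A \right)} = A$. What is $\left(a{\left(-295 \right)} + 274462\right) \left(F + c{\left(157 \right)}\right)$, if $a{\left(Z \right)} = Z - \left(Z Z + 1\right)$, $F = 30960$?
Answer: $\frac{17411037217}{3} \approx 5.8037 \cdot 10^{9}$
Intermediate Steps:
$c{\left(A \right)} = \frac{A}{3}$
$a{\left(Z \right)} = -1 + Z - Z^{2}$ ($a{\left(Z \right)} = Z - \left(Z^{2} + 1\right) = Z - \left(1 + Z^{2}\right) = -1 + Z - Z^{2}$)
$\left(a{\left(-295 \right)} + 274462\right) \left(F + c{\left(157 \right)}\right) = \left(\left(-1 - 295 - \left(-295\right)^{2}\right) + 274462\right) \left(30960 + \frac{1}{3} \cdot 157\right) = \left(\left(-1 - 295 - 87025\right) + 274462\right) \left(30960 + \frac{157}{3}\right) = \left(\left(-1 - 295 - 87025\right) + 274462\right) \frac{93037}{3} = \left(-87321 + 274462\right) \frac{93037}{3} = 187141 \cdot \frac{93037}{3} = \frac{17411037217}{3}$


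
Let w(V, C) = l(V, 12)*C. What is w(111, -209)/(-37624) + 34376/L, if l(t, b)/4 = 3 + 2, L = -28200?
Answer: -36733957/33156150 ≈ -1.1079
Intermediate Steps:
l(t, b) = 20 (l(t, b) = 4*(3 + 2) = 4*5 = 20)
w(V, C) = 20*C
w(111, -209)/(-37624) + 34376/L = (20*(-209))/(-37624) + 34376/(-28200) = -4180*(-1/37624) + 34376*(-1/28200) = 1045/9406 - 4297/3525 = -36733957/33156150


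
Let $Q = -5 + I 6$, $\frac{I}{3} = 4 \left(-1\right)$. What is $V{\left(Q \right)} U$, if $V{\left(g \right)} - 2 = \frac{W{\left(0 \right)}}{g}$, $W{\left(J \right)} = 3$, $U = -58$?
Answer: $- \frac{8758}{77} \approx -113.74$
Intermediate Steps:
$I = -12$ ($I = 3 \cdot 4 \left(-1\right) = 3 \left(-4\right) = -12$)
$Q = -77$ ($Q = -5 - 72 = -77$)
$V{\left(g \right)} = 2 + \frac{3}{g}$
$V{\left(Q \right)} U = \left(2 + \frac{3}{-77}\right) \left(-58\right) = \left(2 + 3 \left(- \frac{1}{77}\right)\right) \left(-58\right) = \left(2 - \frac{3}{77}\right) \left(-58\right) = \frac{151}{77} \left(-58\right) = - \frac{8758}{77}$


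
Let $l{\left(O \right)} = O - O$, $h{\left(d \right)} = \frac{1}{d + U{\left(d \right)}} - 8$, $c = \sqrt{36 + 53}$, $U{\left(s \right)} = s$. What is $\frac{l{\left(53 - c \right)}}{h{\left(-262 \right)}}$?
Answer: $0$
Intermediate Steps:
$c = \sqrt{89} \approx 9.434$
$h{\left(d \right)} = -8 + \frac{1}{2 d}$ ($h{\left(d \right)} = \frac{1}{d + d} - 8 = \frac{1}{2 d} - 8 = -8 + \frac{1}{2 d}$)
$l{\left(O \right)} = 0$
$\frac{l{\left(53 - c \right)}}{h{\left(-262 \right)}} = \frac{0}{-8 + \frac{1}{2 \left(-262\right)}} = \frac{0}{-8 + \frac{1}{2} \left(- \frac{1}{262}\right)} = \frac{0}{-8 - \frac{1}{524}} = \frac{0}{- \frac{4193}{524}} = 0 \left(- \frac{524}{4193}\right) = 0$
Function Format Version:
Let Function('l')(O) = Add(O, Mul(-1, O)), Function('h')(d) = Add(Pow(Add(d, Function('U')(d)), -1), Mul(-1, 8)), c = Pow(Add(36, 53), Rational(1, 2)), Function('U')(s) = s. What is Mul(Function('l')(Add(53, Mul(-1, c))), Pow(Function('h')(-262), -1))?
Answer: 0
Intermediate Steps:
c = Pow(89, Rational(1, 2)) ≈ 9.4340
Function('h')(d) = Add(-8, Mul(Rational(1, 2), Pow(d, -1))) (Function('h')(d) = Add(Pow(Add(d, d), -1), Mul(-1, 8)) = Add(Pow(Mul(2, d), -1), -8) = Add(Mul(Rational(1, 2), Pow(d, -1)), -8) = Add(-8, Mul(Rational(1, 2), Pow(d, -1))))
Function('l')(O) = 0
Mul(Function('l')(Add(53, Mul(-1, c))), Pow(Function('h')(-262), -1)) = Mul(0, Pow(Add(-8, Mul(Rational(1, 2), Pow(-262, -1))), -1)) = Mul(0, Pow(Add(-8, Mul(Rational(1, 2), Rational(-1, 262))), -1)) = Mul(0, Pow(Add(-8, Rational(-1, 524)), -1)) = Mul(0, Pow(Rational(-4193, 524), -1)) = Mul(0, Rational(-524, 4193)) = 0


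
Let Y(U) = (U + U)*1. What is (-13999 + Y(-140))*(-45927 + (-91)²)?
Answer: 537547234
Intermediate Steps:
Y(U) = 2*U (Y(U) = (2*U)*1 = 2*U)
(-13999 + Y(-140))*(-45927 + (-91)²) = (-13999 + 2*(-140))*(-45927 + (-91)²) = (-13999 - 280)*(-45927 + 8281) = -14279*(-37646) = 537547234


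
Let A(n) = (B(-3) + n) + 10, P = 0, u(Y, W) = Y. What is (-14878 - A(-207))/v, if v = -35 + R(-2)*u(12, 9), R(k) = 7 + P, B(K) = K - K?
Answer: -14681/49 ≈ -299.61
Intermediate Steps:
B(K) = 0
A(n) = 10 + n (A(n) = (0 + n) + 10 = n + 10 = 10 + n)
R(k) = 7 (R(k) = 7 + 0 = 7)
v = 49 (v = -35 + 7*12 = -35 + 84 = 49)
(-14878 - A(-207))/v = (-14878 - (10 - 207))/49 = (-14878 - 1*(-197))*(1/49) = (-14878 + 197)*(1/49) = -14681*1/49 = -14681/49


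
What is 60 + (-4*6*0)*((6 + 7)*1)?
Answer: 60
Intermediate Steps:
60 + (-4*6*0)*((6 + 7)*1) = 60 + (-24*0)*(13*1) = 60 + 0*13 = 60 + 0 = 60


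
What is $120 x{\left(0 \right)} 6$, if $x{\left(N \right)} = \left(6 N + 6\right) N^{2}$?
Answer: $0$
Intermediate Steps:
$x{\left(N \right)} = N^{2} \left(6 + 6 N\right)$ ($x{\left(N \right)} = \left(6 + 6 N\right) N^{2} = N^{2} \left(6 + 6 N\right)$)
$120 x{\left(0 \right)} 6 = 120 \cdot 6 \cdot 0^{2} \left(1 + 0\right) 6 = 120 \cdot 6 \cdot 0 \cdot 1 \cdot 6 = 120 \cdot 0 \cdot 6 = 120 \cdot 0 = 0$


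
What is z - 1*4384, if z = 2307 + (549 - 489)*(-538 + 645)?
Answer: 4343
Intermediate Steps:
z = 8727 (z = 2307 + 60*107 = 2307 + 6420 = 8727)
z - 1*4384 = 8727 - 1*4384 = 8727 - 4384 = 4343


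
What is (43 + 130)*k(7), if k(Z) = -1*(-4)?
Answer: 692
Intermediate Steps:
k(Z) = 4
(43 + 130)*k(7) = (43 + 130)*4 = 173*4 = 692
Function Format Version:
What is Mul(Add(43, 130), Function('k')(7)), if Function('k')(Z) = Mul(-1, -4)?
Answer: 692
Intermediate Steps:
Function('k')(Z) = 4
Mul(Add(43, 130), Function('k')(7)) = Mul(Add(43, 130), 4) = Mul(173, 4) = 692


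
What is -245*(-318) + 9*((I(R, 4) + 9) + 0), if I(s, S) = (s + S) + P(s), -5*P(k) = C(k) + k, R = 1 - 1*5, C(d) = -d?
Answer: 77991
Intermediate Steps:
R = -4 (R = 1 - 5 = -4)
P(k) = 0 (P(k) = -(-k + k)/5 = -⅕*0 = 0)
I(s, S) = S + s (I(s, S) = (s + S) + 0 = (S + s) + 0 = S + s)
-245*(-318) + 9*((I(R, 4) + 9) + 0) = -245*(-318) + 9*(((4 - 4) + 9) + 0) = 77910 + 9*((0 + 9) + 0) = 77910 + 9*(9 + 0) = 77910 + 9*9 = 77910 + 81 = 77991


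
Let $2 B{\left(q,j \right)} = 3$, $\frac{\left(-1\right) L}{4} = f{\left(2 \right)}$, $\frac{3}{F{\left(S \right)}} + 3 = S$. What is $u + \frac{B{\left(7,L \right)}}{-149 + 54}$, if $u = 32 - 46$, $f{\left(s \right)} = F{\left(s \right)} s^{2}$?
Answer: $- \frac{2663}{190} \approx -14.016$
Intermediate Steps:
$F{\left(S \right)} = \frac{3}{-3 + S}$
$f{\left(s \right)} = \frac{3 s^{2}}{-3 + s}$ ($f{\left(s \right)} = \frac{3}{-3 + s} s^{2} = \frac{3 s^{2}}{-3 + s}$)
$L = 48$ ($L = - 4 \frac{3 \cdot 2^{2}}{-3 + 2} = - 4 \cdot 3 \cdot 4 \frac{1}{-1} = - 4 \cdot 3 \cdot 4 \left(-1\right) = \left(-4\right) \left(-12\right) = 48$)
$B{\left(q,j \right)} = \frac{3}{2}$ ($B{\left(q,j \right)} = \frac{1}{2} \cdot 3 = \frac{3}{2}$)
$u = -14$ ($u = 32 - 46 = -14$)
$u + \frac{B{\left(7,L \right)}}{-149 + 54} = -14 + \frac{3}{2 \left(-149 + 54\right)} = -14 + \frac{3}{2 \left(-95\right)} = -14 + \frac{3}{2} \left(- \frac{1}{95}\right) = -14 - \frac{3}{190} = - \frac{2663}{190}$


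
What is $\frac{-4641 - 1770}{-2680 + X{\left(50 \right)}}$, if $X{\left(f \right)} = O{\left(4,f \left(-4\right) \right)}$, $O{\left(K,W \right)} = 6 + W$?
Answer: $\frac{2137}{958} \approx 2.2307$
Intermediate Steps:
$X{\left(f \right)} = 6 - 4 f$ ($X{\left(f \right)} = 6 + f \left(-4\right) = 6 - 4 f$)
$\frac{-4641 - 1770}{-2680 + X{\left(50 \right)}} = \frac{-4641 - 1770}{-2680 + \left(6 - 200\right)} = - \frac{6411}{-2680 + \left(6 - 200\right)} = - \frac{6411}{-2680 - 194} = - \frac{6411}{-2874} = \left(-6411\right) \left(- \frac{1}{2874}\right) = \frac{2137}{958}$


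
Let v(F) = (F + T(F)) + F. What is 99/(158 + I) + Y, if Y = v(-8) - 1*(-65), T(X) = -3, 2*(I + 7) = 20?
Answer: 7505/161 ≈ 46.615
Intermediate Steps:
I = 3 (I = -7 + (½)*20 = -7 + 10 = 3)
v(F) = -3 + 2*F (v(F) = (F - 3) + F = (-3 + F) + F = -3 + 2*F)
Y = 46 (Y = (-3 + 2*(-8)) - 1*(-65) = (-3 - 16) + 65 = -19 + 65 = 46)
99/(158 + I) + Y = 99/(158 + 3) + 46 = 99/161 + 46 = 7505/161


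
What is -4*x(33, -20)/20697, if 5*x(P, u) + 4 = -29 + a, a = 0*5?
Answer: 44/34495 ≈ 0.0012755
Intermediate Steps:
a = 0
x(P, u) = -33/5 (x(P, u) = -4/5 + (-29 + 0)/5 = -4/5 + (1/5)*(-29) = -4/5 - 29/5 = -33/5)
-4*x(33, -20)/20697 = -4*(-33/5)/20697 = (132/5)*(1/20697) = 44/34495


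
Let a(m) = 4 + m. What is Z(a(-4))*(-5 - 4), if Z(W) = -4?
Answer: 36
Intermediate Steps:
Z(a(-4))*(-5 - 4) = -4*(-5 - 4) = -4*(-9) = 36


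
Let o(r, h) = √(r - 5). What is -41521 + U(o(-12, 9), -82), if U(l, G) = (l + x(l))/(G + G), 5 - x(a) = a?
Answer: -6809449/164 ≈ -41521.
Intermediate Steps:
x(a) = 5 - a
o(r, h) = √(-5 + r)
U(l, G) = 5/(2*G) (U(l, G) = (l + (5 - l))/(G + G) = 5/((2*G)) = 5*(1/(2*G)) = 5/(2*G))
-41521 + U(o(-12, 9), -82) = -41521 + (5/2)/(-82) = -41521 + (5/2)*(-1/82) = -41521 - 5/164 = -6809449/164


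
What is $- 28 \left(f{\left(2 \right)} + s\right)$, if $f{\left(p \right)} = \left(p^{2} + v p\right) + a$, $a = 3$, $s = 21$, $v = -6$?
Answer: $-448$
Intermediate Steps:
$f{\left(p \right)} = 3 + p^{2} - 6 p$ ($f{\left(p \right)} = \left(p^{2} - 6 p\right) + 3 = 3 + p^{2} - 6 p$)
$- 28 \left(f{\left(2 \right)} + s\right) = - 28 \left(\left(3 + 2^{2} - 12\right) + 21\right) = - 28 \left(\left(3 + 4 - 12\right) + 21\right) = - 28 \left(-5 + 21\right) = \left(-28\right) 16 = -448$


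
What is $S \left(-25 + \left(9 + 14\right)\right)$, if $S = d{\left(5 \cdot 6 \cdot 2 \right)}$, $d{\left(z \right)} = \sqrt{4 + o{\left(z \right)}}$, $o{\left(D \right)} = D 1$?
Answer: $-16$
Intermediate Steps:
$o{\left(D \right)} = D$
$d{\left(z \right)} = \sqrt{4 + z}$
$S = 8$ ($S = \sqrt{4 + 5 \cdot 6 \cdot 2} = \sqrt{4 + 30 \cdot 2} = \sqrt{4 + 60} = \sqrt{64} = 8$)
$S \left(-25 + \left(9 + 14\right)\right) = 8 \left(-25 + \left(9 + 14\right)\right) = 8 \left(-25 + 23\right) = 8 \left(-2\right) = -16$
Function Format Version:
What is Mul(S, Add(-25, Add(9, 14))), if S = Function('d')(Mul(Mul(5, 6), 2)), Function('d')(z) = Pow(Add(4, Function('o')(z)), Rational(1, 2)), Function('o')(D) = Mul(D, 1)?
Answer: -16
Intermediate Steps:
Function('o')(D) = D
Function('d')(z) = Pow(Add(4, z), Rational(1, 2))
S = 8 (S = Pow(Add(4, Mul(Mul(5, 6), 2)), Rational(1, 2)) = Pow(Add(4, Mul(30, 2)), Rational(1, 2)) = Pow(Add(4, 60), Rational(1, 2)) = Pow(64, Rational(1, 2)) = 8)
Mul(S, Add(-25, Add(9, 14))) = Mul(8, Add(-25, Add(9, 14))) = Mul(8, Add(-25, 23)) = Mul(8, -2) = -16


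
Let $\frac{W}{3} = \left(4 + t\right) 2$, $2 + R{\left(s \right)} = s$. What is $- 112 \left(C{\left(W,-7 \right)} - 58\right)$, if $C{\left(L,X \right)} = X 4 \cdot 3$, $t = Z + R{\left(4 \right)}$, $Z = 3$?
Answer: $15904$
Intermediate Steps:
$R{\left(s \right)} = -2 + s$
$t = 5$ ($t = 3 + \left(-2 + 4\right) = 3 + 2 = 5$)
$W = 54$ ($W = 3 \left(4 + 5\right) 2 = 3 \cdot 9 \cdot 2 = 3 \cdot 18 = 54$)
$C{\left(L,X \right)} = 12 X$ ($C{\left(L,X \right)} = 4 X 3 = 12 X$)
$- 112 \left(C{\left(W,-7 \right)} - 58\right) = - 112 \left(12 \left(-7\right) - 58\right) = - 112 \left(-84 - 58\right) = \left(-112\right) \left(-142\right) = 15904$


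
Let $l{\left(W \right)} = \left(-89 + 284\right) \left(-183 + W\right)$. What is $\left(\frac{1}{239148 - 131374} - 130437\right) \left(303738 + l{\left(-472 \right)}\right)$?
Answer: $- \frac{2474340984036081}{107774} \approx -2.2959 \cdot 10^{10}$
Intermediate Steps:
$l{\left(W \right)} = -35685 + 195 W$ ($l{\left(W \right)} = 195 \left(-183 + W\right) = -35685 + 195 W$)
$\left(\frac{1}{239148 - 131374} - 130437\right) \left(303738 + l{\left(-472 \right)}\right) = \left(\frac{1}{239148 - 131374} - 130437\right) \left(303738 + \left(-35685 + 195 \left(-472\right)\right)\right) = \left(\frac{1}{107774} - 130437\right) \left(303738 - 127725\right) = \left(- \frac{14057717237}{107774}\right) 176013 = - \frac{2474340984036081}{107774}$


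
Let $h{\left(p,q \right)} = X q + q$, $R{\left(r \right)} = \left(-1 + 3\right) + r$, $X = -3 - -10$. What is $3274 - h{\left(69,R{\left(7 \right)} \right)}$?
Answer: $3202$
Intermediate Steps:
$X = 7$ ($X = -3 + 10 = 7$)
$R{\left(r \right)} = 2 + r$
$h{\left(p,q \right)} = 8 q$ ($h{\left(p,q \right)} = 7 q + q = 8 q$)
$3274 - h{\left(69,R{\left(7 \right)} \right)} = 3274 - 8 \left(2 + 7\right) = 3274 - 8 \cdot 9 = 3274 - 72 = 3202$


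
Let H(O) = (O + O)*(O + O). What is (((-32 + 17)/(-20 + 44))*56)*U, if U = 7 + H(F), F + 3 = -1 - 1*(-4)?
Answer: -245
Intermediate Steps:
F = 0 (F = -3 + (-1 - 1*(-4)) = -3 + (-1 + 4) = -3 + 3 = 0)
H(O) = 4*O² (H(O) = (2*O)*(2*O) = 4*O²)
U = 7 (U = 7 + 4*0² = 7 + 4*0 = 7 + 0 = 7)
(((-32 + 17)/(-20 + 44))*56)*U = (((-32 + 17)/(-20 + 44))*56)*7 = (-15/24*56)*7 = (-15*1/24*56)*7 = -5/8*56*7 = -35*7 = -245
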